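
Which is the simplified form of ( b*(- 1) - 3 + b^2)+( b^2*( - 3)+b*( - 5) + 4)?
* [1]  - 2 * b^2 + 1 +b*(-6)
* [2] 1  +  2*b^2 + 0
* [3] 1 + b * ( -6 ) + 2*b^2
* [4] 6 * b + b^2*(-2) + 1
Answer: 1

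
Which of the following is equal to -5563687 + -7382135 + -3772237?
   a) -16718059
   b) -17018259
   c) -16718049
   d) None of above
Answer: a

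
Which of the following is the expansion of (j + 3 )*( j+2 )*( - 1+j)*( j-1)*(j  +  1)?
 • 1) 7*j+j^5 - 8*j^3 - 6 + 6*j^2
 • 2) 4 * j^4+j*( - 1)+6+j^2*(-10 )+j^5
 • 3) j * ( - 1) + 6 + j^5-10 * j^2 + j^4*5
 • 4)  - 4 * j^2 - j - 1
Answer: 2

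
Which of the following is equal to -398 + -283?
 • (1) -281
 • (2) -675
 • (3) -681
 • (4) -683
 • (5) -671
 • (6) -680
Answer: 3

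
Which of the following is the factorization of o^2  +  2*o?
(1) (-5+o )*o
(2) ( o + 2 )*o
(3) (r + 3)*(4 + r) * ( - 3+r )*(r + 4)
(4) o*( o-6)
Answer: 2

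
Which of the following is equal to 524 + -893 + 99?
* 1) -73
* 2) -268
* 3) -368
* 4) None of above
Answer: 4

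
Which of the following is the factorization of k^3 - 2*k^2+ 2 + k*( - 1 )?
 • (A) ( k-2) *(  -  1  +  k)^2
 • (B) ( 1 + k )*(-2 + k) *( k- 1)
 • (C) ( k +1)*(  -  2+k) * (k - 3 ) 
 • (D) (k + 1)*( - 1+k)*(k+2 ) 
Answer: B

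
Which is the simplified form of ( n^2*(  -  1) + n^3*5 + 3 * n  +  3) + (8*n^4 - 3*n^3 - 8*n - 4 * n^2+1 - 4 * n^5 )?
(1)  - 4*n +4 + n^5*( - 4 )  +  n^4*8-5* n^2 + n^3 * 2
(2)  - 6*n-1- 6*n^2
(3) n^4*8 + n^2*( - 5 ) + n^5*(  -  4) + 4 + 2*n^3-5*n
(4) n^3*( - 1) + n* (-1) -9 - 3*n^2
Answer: 3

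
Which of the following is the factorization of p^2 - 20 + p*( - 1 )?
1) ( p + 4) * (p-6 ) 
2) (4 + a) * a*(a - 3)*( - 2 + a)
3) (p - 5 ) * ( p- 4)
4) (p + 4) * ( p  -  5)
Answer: 4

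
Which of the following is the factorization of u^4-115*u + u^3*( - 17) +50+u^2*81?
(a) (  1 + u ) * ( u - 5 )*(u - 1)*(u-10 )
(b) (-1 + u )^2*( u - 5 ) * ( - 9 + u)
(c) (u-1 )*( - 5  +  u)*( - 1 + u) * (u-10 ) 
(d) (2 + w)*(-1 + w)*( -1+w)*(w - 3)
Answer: c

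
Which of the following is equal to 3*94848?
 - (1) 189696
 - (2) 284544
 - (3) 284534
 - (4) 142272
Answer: 2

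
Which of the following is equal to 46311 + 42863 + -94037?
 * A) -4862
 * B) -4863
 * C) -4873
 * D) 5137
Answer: B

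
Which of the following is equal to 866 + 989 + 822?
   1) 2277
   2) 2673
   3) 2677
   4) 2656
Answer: 3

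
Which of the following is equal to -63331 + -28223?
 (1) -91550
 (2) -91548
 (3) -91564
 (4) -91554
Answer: 4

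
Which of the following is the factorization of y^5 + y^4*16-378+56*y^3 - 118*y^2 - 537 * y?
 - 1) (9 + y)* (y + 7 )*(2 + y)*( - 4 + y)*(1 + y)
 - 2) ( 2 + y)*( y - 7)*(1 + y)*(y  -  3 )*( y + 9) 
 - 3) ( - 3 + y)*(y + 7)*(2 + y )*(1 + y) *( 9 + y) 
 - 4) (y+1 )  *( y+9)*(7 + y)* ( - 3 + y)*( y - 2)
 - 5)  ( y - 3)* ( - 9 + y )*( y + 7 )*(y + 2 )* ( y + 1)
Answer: 3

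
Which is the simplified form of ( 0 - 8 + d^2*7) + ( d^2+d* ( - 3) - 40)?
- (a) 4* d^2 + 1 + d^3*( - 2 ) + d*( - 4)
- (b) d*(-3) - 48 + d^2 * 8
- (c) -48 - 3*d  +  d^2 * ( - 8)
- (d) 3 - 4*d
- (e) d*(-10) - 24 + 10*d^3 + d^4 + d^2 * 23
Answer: b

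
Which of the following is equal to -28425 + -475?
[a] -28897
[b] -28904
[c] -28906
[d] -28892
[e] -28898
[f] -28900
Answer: f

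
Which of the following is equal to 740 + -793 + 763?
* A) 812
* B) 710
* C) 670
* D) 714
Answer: B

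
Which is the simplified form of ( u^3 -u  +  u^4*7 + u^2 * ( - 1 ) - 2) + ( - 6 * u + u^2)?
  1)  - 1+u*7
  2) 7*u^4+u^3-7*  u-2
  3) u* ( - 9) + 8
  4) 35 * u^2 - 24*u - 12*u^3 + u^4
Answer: 2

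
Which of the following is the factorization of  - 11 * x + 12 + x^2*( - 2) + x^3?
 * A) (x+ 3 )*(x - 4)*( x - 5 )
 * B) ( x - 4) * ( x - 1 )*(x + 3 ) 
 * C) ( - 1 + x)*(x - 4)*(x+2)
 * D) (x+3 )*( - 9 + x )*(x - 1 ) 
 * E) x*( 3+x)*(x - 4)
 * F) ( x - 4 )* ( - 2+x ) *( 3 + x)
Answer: B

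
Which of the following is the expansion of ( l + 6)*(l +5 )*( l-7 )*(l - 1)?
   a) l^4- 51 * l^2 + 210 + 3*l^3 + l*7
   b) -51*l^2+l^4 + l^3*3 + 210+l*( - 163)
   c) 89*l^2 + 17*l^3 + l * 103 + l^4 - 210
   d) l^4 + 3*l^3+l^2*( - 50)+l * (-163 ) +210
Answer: b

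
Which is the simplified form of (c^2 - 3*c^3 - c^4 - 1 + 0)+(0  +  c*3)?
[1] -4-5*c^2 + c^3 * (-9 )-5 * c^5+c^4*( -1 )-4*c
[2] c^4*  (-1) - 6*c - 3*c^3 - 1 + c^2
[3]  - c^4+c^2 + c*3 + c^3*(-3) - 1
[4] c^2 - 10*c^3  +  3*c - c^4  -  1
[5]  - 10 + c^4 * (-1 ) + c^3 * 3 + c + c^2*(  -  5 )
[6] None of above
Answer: 3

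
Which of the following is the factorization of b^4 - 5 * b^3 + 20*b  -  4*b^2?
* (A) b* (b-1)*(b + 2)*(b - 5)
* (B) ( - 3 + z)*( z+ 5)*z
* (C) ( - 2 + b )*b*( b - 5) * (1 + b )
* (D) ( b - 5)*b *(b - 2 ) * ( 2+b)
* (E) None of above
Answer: D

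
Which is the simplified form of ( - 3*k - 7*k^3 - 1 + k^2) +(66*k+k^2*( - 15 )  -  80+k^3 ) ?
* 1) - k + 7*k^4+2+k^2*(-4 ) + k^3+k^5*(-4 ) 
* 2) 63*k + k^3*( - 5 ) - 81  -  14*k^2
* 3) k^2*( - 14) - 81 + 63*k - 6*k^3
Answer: 3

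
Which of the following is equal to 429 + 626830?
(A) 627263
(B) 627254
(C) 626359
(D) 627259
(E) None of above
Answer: D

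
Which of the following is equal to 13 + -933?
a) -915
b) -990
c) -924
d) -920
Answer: d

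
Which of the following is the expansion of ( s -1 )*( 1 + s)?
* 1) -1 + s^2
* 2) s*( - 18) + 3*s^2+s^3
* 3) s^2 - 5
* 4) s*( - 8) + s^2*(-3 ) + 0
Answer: 1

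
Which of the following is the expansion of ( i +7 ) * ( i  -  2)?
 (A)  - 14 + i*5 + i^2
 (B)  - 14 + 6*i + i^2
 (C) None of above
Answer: A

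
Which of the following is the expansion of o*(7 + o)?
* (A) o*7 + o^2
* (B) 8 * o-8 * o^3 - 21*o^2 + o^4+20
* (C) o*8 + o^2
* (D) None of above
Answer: A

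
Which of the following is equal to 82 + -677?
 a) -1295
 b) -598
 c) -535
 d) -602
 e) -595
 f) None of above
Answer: e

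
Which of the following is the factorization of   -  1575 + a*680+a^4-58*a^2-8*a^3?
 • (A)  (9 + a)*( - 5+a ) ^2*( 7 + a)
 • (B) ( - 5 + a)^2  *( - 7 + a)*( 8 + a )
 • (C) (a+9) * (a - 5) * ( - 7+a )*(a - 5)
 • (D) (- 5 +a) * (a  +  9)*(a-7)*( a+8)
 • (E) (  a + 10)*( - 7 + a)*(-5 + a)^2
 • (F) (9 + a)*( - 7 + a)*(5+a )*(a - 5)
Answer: C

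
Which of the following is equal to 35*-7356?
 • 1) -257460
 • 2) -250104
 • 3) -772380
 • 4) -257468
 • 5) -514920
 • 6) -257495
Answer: 1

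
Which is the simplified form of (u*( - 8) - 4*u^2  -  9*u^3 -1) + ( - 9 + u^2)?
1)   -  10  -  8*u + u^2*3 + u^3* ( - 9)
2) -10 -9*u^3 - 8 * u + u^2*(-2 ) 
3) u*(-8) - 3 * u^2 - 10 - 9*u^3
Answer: 3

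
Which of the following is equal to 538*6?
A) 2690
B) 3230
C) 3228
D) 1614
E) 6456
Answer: C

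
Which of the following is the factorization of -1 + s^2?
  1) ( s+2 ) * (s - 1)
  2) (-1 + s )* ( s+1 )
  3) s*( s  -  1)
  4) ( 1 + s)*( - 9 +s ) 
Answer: 2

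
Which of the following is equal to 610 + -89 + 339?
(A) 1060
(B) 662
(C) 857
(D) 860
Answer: D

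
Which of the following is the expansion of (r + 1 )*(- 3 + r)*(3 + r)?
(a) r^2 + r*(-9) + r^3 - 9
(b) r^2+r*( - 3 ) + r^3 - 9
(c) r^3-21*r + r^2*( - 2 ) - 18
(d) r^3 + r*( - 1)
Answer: a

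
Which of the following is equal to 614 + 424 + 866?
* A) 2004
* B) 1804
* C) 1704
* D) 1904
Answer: D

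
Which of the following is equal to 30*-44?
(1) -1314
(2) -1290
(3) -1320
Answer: 3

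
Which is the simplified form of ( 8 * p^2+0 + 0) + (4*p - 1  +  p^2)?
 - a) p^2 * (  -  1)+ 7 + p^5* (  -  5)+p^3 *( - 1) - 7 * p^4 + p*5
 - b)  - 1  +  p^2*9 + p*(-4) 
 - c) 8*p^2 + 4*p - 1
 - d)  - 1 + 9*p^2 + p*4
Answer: d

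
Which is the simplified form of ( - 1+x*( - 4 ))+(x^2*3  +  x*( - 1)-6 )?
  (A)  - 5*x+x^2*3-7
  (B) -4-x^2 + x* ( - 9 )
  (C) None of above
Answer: A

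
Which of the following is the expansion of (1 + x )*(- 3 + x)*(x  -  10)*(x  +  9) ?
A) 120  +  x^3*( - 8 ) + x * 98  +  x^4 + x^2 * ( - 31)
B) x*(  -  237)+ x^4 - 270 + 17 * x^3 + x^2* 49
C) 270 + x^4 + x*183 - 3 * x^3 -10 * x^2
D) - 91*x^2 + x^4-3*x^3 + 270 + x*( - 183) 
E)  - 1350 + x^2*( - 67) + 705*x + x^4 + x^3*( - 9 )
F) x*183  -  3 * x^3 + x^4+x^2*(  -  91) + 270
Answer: F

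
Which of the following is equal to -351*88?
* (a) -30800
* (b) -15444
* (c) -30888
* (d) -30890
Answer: c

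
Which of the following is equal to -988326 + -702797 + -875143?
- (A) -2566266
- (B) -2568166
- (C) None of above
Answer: A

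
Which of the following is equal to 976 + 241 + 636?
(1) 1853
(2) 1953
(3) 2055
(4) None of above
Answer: 1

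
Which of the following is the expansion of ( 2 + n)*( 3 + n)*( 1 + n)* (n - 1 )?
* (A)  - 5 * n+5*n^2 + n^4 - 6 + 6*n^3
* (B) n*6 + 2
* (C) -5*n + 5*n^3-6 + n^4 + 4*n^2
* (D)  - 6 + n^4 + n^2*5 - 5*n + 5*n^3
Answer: D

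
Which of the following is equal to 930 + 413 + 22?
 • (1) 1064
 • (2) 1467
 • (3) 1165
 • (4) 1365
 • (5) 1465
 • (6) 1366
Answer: 4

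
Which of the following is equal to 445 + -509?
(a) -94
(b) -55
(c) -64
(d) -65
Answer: c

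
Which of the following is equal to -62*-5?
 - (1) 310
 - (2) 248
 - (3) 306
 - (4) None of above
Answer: 1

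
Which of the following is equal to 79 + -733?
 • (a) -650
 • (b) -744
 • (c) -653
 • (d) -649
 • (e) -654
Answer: e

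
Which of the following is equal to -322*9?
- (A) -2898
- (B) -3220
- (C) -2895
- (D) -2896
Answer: A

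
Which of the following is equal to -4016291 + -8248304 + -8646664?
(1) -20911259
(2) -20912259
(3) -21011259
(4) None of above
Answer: 1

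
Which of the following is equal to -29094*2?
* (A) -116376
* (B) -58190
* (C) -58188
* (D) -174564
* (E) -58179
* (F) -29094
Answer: C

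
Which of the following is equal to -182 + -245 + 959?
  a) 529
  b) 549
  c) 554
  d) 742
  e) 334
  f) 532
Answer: f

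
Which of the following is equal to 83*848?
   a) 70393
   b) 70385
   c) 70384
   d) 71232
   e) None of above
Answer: c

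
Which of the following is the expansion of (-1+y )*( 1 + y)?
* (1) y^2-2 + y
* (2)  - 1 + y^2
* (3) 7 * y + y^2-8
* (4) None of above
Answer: 2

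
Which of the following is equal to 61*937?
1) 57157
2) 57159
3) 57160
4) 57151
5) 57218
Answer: 1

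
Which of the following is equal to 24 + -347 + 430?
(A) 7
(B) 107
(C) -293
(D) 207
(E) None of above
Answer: B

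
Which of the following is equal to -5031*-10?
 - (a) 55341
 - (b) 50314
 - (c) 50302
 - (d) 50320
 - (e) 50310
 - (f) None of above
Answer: e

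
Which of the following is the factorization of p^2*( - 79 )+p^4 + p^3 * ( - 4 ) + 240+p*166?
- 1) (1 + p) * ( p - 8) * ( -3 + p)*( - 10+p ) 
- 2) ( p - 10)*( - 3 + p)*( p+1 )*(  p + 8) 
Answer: 2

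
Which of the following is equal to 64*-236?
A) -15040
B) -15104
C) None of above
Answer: B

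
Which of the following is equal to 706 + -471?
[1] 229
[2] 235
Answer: 2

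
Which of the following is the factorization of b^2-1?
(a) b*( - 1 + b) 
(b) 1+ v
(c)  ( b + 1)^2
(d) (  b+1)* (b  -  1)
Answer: d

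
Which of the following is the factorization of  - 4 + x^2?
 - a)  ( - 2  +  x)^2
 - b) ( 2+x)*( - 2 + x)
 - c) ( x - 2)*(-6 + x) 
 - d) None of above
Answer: b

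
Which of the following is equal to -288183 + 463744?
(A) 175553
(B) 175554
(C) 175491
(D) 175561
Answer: D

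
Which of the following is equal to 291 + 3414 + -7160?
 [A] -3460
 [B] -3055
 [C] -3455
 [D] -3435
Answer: C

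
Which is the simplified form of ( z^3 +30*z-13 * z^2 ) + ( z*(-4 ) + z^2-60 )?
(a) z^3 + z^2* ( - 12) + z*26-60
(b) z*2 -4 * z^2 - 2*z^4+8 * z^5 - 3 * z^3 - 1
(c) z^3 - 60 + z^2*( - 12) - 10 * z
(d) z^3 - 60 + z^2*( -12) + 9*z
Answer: a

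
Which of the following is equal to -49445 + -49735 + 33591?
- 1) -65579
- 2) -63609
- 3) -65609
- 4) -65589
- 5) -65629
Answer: 4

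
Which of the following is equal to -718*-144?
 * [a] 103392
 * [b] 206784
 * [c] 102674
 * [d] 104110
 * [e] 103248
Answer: a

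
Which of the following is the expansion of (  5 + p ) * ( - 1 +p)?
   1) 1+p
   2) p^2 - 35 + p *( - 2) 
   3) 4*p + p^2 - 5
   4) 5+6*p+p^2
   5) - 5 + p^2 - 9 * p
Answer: 3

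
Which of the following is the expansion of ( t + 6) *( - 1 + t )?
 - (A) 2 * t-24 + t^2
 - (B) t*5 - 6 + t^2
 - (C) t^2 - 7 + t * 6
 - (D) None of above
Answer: B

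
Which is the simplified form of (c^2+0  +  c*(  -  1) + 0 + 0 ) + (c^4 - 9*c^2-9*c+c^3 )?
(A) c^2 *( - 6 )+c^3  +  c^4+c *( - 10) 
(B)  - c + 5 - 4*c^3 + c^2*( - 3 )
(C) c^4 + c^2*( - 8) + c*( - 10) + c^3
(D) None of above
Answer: C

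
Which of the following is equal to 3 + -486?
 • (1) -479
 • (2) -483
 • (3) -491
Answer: 2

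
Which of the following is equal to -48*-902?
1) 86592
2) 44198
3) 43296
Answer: 3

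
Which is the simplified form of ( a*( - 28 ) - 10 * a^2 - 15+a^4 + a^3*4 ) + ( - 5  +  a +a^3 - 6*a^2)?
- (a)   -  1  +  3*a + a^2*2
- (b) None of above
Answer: b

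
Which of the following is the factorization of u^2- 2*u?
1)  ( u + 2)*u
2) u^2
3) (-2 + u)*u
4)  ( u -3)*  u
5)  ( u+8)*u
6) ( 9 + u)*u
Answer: 3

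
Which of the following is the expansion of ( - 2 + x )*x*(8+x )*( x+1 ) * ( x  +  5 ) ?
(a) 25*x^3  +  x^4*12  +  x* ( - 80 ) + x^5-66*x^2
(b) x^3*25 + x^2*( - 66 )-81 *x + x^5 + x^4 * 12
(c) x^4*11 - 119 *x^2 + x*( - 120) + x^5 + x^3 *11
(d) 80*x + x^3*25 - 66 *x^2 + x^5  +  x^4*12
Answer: a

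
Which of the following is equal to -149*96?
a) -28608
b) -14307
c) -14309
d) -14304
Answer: d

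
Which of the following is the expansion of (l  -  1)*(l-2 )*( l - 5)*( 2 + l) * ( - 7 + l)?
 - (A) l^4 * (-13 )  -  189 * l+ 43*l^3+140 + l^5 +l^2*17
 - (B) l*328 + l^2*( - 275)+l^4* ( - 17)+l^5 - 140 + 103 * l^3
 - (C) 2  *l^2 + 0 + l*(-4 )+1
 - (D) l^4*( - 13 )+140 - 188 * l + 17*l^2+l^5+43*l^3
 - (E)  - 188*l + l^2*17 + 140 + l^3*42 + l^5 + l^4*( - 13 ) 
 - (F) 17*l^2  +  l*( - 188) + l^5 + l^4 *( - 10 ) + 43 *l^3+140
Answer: D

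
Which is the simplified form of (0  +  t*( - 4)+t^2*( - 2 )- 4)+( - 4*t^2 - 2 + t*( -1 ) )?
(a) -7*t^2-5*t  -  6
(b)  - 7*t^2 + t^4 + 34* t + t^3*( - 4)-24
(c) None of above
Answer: c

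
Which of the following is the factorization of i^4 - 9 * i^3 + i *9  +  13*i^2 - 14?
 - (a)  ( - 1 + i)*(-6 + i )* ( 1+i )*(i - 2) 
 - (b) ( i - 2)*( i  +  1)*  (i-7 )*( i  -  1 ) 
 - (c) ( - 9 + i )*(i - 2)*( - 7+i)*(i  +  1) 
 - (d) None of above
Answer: b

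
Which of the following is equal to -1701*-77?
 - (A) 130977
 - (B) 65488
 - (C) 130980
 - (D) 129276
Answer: A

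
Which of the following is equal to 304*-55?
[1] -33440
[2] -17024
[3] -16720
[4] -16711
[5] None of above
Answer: 3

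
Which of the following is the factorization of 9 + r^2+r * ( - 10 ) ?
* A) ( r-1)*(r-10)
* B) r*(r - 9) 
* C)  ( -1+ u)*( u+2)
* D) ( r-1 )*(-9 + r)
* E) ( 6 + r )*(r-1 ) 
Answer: D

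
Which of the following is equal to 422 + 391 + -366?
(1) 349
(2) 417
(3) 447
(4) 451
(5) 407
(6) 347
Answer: 3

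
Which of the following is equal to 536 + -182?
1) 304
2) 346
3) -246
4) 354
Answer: 4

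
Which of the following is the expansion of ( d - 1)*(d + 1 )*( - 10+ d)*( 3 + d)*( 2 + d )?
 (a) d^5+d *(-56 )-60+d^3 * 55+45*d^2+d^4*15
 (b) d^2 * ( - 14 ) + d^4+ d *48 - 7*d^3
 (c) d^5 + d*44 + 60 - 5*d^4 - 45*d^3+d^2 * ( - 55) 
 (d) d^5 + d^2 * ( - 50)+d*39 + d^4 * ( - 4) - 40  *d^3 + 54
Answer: c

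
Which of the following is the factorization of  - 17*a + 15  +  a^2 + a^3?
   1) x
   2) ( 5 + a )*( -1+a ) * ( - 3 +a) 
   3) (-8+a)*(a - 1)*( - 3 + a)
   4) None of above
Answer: 2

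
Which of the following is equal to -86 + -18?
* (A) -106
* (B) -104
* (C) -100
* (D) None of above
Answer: B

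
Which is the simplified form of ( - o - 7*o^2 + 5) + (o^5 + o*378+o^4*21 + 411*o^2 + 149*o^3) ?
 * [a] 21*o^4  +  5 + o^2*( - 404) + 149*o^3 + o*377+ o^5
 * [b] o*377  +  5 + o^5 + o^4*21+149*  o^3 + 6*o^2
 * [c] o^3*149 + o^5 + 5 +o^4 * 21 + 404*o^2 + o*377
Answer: c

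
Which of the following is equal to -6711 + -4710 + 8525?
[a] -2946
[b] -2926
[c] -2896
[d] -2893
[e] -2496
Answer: c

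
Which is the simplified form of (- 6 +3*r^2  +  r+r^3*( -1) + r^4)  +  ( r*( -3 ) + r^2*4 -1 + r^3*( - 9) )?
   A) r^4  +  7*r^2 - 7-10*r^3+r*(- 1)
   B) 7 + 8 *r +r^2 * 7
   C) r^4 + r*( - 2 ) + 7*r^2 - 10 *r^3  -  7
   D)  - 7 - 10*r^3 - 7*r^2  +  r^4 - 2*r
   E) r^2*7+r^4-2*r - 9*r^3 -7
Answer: C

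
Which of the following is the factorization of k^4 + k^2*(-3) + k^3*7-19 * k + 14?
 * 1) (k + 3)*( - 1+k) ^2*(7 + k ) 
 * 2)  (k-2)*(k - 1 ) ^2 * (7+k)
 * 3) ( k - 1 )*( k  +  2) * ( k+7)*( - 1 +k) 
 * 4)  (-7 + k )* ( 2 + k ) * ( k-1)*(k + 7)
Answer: 3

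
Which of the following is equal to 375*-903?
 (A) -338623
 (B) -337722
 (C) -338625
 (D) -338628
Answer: C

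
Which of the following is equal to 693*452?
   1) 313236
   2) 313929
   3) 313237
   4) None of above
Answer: 1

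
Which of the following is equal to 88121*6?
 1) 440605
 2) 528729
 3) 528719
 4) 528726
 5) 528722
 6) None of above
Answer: 4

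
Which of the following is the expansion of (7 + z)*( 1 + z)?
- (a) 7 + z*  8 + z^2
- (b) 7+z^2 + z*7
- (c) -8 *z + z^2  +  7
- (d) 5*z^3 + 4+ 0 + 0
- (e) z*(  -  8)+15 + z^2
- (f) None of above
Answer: a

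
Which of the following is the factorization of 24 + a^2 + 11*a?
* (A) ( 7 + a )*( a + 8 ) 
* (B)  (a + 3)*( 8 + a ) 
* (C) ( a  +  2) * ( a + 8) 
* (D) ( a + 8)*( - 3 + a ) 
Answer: B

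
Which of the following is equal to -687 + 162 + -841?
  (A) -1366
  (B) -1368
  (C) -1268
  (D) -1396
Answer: A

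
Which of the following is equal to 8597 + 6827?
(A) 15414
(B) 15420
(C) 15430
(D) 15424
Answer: D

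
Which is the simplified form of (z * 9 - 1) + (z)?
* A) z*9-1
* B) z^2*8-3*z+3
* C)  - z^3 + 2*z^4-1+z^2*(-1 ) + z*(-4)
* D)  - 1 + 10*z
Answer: D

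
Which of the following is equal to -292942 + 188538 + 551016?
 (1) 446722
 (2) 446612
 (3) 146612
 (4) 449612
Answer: 2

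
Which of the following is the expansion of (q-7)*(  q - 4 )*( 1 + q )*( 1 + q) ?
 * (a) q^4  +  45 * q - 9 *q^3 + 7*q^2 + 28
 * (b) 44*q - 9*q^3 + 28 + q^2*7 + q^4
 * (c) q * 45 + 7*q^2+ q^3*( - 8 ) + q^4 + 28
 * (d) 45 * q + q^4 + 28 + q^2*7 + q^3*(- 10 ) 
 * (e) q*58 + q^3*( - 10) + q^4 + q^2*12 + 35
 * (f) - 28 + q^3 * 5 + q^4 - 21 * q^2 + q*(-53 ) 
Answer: a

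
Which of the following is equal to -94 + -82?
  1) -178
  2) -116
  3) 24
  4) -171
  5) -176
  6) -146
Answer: 5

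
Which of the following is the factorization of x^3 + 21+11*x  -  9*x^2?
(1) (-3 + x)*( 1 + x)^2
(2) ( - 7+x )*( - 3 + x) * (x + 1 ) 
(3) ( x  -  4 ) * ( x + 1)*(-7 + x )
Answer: 2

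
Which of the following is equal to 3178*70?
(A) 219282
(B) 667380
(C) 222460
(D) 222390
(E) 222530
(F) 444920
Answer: C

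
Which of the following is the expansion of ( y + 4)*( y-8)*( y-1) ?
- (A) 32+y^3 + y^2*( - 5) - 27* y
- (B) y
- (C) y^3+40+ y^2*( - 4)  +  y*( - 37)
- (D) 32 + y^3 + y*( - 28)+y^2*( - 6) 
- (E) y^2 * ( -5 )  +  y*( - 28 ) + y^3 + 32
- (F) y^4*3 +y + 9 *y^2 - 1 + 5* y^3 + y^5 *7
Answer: E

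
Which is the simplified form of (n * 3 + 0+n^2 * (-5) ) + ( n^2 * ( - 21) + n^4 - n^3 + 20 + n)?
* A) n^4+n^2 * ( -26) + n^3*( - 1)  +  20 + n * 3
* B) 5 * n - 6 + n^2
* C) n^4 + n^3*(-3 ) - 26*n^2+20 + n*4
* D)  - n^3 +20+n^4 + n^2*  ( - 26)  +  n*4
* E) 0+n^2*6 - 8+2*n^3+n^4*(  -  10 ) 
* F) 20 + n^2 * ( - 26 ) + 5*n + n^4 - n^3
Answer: D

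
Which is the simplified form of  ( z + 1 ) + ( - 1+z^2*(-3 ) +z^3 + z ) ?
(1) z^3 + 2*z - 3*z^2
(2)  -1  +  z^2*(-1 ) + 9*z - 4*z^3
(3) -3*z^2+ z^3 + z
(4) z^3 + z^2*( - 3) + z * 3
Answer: 1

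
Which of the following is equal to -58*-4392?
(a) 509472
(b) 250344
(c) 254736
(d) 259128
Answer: c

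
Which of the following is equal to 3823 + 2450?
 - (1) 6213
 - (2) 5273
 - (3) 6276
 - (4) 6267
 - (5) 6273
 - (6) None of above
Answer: 5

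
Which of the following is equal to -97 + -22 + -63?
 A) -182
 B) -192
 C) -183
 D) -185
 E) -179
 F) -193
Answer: A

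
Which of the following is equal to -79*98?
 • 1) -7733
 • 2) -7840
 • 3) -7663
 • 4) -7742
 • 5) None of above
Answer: 4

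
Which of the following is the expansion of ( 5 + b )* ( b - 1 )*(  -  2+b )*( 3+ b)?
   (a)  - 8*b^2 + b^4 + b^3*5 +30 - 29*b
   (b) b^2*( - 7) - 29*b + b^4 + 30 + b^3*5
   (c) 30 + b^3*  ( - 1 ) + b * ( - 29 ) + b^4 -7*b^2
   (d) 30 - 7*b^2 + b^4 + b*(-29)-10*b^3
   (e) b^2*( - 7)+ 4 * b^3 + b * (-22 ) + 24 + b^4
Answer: b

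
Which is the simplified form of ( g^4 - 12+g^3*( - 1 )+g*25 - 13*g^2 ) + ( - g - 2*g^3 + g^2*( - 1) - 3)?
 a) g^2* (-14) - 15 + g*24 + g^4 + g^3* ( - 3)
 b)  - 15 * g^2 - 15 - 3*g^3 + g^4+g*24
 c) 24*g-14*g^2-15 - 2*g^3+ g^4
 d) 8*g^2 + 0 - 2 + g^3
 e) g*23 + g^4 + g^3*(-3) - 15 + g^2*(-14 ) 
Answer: a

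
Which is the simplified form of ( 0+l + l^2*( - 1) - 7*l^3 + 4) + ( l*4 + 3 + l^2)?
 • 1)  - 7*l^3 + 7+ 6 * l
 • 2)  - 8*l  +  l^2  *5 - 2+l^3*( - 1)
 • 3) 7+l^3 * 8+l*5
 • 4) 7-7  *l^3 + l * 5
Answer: 4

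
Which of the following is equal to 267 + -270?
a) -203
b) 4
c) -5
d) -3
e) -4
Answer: d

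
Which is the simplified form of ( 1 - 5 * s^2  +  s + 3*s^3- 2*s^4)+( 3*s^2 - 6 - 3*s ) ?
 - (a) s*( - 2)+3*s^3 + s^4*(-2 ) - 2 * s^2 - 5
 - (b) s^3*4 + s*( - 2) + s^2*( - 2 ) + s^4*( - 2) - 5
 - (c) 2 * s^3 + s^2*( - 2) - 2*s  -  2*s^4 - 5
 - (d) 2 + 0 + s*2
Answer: a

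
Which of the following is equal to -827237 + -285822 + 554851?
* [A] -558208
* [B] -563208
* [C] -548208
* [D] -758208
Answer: A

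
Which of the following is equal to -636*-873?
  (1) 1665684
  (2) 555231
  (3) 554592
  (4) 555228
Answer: 4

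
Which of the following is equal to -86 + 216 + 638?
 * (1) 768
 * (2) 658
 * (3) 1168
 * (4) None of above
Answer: 1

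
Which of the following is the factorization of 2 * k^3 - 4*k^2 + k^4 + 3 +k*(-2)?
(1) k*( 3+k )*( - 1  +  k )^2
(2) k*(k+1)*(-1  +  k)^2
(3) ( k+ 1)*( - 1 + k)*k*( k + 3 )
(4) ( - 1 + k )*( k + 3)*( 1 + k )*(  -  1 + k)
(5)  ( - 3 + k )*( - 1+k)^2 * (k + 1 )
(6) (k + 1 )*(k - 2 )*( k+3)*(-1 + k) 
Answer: 4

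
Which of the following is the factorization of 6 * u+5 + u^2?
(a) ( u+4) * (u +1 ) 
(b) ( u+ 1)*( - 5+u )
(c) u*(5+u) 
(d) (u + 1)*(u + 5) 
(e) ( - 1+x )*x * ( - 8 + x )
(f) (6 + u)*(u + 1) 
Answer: d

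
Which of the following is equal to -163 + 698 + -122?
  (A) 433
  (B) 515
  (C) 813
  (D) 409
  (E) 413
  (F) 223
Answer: E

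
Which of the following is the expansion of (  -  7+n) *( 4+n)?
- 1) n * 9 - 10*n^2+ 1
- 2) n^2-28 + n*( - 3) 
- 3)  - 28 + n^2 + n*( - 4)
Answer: 2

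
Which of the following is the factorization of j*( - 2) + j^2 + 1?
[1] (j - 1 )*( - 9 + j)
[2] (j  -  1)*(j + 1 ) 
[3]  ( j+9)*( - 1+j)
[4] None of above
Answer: 4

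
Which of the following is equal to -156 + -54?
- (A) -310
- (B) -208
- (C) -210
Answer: C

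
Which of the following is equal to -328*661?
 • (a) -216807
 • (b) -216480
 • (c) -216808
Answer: c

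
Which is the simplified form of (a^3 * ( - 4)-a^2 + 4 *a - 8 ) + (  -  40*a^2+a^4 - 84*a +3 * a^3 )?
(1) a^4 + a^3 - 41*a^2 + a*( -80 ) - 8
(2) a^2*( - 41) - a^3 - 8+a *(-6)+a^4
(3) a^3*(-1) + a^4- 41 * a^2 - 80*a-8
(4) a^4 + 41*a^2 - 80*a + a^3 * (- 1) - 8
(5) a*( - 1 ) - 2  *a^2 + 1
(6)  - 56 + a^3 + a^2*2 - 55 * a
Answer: 3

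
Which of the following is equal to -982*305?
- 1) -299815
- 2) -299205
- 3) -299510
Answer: 3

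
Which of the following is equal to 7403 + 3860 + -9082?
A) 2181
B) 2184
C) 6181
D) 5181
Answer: A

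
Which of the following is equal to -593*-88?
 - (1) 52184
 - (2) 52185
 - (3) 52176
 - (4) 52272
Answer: 1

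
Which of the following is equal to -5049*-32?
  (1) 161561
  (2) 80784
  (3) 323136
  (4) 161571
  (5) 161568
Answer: 5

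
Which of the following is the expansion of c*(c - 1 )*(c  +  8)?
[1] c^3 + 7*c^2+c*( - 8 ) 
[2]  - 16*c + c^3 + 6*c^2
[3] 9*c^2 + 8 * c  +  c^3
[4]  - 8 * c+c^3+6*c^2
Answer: 1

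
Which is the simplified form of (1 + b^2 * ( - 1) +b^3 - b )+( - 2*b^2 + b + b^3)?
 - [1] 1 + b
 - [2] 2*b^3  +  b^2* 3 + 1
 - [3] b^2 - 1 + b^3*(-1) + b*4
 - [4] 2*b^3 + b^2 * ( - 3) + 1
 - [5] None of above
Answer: 4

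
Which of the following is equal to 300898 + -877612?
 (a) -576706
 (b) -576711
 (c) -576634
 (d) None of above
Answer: d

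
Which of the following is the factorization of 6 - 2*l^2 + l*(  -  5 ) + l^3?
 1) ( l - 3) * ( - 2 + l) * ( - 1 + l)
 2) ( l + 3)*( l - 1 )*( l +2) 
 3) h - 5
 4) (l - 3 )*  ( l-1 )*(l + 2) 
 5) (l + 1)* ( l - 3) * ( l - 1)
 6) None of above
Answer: 4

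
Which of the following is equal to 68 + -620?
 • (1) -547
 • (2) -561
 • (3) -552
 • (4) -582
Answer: 3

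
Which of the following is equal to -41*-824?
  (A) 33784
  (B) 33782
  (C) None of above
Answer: A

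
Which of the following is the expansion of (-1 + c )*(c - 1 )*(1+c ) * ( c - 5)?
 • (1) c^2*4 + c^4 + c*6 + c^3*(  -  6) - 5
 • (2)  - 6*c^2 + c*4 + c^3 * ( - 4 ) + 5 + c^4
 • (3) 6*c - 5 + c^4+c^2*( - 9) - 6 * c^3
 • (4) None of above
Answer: 1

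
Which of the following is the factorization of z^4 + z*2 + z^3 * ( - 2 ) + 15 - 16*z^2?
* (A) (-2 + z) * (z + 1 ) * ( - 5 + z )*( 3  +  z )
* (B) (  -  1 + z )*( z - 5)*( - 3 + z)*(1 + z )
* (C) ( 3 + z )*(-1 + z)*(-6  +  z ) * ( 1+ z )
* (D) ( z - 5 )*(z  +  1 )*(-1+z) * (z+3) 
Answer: D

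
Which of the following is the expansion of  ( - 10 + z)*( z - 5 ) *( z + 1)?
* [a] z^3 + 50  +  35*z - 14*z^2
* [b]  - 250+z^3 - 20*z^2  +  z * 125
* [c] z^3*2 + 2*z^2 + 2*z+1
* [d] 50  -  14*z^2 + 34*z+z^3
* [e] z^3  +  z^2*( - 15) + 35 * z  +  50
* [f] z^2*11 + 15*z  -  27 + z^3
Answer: a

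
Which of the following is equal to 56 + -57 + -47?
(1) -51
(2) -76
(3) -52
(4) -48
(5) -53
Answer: 4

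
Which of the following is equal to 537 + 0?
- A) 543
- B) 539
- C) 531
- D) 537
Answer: D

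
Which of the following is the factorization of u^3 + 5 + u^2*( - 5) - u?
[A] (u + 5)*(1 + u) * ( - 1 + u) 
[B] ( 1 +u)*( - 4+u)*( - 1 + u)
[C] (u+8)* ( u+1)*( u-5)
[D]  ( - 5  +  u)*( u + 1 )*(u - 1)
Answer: D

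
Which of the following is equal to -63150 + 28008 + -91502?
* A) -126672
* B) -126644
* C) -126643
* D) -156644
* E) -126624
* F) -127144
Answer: B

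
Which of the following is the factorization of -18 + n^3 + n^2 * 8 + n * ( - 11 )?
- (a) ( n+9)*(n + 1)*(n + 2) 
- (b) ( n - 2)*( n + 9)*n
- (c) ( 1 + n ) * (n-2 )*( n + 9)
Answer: c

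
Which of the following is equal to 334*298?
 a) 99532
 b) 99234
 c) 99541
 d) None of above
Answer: a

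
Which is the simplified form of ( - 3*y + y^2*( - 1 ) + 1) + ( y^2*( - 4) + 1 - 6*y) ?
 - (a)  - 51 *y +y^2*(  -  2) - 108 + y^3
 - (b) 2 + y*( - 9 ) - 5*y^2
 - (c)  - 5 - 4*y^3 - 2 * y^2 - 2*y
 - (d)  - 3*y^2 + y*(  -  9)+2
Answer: b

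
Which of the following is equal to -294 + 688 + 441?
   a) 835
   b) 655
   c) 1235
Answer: a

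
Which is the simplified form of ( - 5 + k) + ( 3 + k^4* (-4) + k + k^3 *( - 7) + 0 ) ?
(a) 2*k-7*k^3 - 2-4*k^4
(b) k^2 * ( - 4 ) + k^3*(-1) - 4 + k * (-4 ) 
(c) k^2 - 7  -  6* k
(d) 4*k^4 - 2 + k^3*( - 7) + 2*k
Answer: a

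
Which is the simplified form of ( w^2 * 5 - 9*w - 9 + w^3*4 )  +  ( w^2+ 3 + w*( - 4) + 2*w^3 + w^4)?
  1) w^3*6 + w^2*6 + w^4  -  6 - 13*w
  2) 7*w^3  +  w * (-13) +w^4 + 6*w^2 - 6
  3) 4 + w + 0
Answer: 1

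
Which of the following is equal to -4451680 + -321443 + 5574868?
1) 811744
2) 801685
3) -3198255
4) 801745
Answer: 4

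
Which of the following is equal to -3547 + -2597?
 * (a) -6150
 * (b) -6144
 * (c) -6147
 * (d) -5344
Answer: b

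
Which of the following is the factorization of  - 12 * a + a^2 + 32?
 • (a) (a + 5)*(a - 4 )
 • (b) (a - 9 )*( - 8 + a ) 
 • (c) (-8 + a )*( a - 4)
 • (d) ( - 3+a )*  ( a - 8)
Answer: c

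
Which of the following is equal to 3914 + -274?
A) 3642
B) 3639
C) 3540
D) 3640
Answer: D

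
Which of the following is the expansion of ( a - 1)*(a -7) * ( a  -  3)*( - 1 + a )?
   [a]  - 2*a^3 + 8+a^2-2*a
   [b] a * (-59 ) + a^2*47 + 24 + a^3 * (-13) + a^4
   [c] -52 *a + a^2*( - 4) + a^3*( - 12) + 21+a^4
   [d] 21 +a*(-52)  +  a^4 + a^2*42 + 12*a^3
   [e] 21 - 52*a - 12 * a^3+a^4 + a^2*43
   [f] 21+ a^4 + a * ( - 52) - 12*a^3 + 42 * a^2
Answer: f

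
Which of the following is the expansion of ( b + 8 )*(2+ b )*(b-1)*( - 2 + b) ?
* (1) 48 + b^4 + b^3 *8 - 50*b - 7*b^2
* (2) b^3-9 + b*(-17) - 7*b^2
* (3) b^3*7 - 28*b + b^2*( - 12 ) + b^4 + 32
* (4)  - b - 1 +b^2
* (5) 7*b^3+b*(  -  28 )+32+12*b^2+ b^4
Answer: 3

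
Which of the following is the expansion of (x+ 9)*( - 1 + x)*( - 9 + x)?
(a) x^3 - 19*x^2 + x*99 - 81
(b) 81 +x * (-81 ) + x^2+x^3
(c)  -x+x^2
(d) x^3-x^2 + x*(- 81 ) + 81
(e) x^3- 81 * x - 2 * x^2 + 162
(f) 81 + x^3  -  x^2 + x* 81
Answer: d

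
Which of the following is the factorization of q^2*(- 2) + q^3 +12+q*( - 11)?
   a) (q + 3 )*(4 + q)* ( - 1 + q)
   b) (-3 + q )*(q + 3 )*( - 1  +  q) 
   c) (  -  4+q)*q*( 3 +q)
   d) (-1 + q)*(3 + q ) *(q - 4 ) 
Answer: d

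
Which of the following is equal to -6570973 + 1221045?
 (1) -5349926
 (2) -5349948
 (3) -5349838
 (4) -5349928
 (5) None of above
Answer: 4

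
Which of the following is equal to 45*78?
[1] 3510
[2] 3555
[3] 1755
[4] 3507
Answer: 1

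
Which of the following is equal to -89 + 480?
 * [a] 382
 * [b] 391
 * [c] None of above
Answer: b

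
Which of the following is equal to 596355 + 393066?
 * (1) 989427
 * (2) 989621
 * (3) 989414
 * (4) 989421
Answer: 4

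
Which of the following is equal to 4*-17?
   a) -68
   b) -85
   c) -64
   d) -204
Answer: a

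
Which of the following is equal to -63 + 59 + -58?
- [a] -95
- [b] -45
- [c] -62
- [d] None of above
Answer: c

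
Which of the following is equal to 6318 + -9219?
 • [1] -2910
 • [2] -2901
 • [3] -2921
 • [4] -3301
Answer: 2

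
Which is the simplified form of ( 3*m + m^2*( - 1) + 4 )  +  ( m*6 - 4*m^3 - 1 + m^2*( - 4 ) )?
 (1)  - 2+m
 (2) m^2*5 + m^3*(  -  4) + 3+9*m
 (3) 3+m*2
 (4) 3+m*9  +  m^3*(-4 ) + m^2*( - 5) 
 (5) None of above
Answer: 4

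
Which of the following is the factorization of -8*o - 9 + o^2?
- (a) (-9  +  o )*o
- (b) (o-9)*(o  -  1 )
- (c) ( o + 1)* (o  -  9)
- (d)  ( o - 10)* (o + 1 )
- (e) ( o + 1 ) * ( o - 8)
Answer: c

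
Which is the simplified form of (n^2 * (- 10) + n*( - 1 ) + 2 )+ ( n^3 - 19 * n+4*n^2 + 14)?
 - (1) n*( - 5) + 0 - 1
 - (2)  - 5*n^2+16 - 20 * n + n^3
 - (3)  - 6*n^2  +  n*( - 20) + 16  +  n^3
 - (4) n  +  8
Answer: 3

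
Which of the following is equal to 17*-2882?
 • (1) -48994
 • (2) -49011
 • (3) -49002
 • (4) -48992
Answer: 1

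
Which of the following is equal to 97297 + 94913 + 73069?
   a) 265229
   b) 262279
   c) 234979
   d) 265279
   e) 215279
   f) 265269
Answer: d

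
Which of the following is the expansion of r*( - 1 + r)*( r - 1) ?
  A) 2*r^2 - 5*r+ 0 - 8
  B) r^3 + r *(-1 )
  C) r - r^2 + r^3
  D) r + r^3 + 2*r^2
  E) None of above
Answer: E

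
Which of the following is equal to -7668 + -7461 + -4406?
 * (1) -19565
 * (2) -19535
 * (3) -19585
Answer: 2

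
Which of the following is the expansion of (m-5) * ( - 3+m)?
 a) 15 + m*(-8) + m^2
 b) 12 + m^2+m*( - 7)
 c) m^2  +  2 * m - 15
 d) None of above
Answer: a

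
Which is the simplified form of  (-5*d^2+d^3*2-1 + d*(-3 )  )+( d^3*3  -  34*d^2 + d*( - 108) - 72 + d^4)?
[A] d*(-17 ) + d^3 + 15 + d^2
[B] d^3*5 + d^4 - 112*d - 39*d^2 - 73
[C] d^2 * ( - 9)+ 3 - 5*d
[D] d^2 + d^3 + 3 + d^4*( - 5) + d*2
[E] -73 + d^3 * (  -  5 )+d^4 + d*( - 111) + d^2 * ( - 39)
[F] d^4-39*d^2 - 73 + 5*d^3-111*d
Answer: F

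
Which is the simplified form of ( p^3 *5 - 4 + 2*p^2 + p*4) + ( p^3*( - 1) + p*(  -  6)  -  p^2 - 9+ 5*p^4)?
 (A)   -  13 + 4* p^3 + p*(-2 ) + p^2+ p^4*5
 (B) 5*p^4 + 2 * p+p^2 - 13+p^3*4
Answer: A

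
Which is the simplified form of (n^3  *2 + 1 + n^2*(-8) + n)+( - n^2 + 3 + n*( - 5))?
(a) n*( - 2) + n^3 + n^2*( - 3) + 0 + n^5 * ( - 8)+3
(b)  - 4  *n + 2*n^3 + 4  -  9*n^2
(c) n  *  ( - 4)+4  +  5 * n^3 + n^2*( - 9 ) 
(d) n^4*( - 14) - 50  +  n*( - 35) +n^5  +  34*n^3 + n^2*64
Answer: b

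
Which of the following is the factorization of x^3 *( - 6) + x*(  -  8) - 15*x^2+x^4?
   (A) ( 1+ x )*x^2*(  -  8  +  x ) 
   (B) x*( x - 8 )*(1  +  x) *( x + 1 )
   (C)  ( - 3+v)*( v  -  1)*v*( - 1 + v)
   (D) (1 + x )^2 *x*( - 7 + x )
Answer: B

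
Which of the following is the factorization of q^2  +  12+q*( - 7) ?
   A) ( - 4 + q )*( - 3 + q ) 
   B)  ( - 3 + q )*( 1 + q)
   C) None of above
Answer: A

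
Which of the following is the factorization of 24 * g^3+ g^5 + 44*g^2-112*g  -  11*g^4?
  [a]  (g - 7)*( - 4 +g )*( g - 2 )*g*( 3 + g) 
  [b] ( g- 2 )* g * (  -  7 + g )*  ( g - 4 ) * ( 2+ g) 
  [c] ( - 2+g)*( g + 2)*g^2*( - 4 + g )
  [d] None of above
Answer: b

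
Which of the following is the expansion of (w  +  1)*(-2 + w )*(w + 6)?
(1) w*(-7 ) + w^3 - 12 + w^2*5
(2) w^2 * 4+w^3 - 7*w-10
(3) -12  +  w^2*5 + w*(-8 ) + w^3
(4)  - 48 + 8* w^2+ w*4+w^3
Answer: 3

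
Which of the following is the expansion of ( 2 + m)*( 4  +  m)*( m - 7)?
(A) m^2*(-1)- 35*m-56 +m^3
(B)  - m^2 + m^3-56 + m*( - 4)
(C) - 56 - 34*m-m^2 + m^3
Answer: C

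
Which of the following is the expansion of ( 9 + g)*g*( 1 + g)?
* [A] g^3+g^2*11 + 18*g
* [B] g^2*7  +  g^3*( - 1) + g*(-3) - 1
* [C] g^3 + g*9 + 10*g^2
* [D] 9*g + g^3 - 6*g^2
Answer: C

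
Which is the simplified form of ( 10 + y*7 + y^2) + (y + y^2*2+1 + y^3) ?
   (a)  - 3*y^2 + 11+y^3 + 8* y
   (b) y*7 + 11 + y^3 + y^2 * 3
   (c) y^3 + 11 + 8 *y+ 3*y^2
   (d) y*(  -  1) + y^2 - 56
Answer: c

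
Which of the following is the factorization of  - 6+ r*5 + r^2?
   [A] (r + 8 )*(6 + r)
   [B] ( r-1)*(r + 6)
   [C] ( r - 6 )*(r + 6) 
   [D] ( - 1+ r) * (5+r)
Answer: B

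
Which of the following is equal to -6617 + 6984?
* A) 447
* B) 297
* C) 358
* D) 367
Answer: D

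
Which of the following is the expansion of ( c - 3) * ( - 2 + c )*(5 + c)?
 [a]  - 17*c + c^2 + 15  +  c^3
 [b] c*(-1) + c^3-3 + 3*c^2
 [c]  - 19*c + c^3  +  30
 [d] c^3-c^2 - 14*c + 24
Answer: c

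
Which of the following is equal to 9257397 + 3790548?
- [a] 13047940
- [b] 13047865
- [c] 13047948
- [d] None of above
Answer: d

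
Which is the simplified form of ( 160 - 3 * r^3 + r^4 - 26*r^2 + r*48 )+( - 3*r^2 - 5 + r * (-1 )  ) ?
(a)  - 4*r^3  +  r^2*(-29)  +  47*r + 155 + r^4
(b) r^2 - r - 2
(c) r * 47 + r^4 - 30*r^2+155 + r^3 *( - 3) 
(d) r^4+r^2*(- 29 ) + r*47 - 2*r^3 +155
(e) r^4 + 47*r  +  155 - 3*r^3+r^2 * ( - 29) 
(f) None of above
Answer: e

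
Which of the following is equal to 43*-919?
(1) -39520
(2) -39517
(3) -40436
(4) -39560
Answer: 2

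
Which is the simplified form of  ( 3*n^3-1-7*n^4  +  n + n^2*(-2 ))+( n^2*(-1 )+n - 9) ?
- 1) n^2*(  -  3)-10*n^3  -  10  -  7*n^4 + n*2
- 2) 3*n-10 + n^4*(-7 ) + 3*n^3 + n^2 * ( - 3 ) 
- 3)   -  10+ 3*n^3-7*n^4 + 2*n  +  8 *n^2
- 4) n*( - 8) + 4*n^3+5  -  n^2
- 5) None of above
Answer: 5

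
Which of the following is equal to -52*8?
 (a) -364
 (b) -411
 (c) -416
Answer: c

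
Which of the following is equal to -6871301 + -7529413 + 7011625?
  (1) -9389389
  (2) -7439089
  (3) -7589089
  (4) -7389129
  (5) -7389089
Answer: 5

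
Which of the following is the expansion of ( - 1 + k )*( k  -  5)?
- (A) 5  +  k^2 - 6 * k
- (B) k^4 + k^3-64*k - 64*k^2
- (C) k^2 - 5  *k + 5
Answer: A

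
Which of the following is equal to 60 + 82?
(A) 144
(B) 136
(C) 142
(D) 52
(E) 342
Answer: C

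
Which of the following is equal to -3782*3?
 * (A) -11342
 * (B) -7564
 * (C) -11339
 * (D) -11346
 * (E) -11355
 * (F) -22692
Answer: D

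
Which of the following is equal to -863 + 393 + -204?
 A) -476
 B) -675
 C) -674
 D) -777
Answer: C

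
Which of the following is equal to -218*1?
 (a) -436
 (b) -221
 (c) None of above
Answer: c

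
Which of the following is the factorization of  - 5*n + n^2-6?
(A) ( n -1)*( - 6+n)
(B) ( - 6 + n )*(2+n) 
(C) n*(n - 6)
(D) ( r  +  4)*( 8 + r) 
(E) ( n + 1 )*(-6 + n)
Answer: E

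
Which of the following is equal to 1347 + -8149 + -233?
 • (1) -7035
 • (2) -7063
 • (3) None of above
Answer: 1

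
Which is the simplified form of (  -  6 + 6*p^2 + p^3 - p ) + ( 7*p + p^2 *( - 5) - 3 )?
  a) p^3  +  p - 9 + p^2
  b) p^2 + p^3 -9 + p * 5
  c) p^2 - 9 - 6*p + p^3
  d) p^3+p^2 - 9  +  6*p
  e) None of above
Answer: d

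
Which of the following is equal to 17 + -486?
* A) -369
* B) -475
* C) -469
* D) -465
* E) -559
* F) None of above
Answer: C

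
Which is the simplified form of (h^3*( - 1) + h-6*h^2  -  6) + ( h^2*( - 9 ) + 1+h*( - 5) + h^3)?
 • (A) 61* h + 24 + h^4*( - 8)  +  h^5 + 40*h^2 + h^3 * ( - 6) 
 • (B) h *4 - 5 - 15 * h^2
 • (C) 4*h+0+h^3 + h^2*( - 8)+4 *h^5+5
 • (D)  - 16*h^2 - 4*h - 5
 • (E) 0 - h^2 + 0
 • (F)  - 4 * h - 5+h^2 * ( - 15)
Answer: F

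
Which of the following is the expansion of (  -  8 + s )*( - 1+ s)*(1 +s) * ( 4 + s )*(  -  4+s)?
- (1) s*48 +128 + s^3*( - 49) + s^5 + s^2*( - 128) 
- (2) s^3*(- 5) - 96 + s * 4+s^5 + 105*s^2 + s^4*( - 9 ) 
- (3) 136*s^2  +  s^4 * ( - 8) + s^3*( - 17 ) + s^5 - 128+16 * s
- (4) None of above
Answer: 3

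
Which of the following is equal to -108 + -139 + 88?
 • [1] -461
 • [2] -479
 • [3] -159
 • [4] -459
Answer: 3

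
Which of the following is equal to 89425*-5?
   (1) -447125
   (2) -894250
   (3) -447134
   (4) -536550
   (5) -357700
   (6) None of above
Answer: 1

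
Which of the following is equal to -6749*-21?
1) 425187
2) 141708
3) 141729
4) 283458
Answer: 3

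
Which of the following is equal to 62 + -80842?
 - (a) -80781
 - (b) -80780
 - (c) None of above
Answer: b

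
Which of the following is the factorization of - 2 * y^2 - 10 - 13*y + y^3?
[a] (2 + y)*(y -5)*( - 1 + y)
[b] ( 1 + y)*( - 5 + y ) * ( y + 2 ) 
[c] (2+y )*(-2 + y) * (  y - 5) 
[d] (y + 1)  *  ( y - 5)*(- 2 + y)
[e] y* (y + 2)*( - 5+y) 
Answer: b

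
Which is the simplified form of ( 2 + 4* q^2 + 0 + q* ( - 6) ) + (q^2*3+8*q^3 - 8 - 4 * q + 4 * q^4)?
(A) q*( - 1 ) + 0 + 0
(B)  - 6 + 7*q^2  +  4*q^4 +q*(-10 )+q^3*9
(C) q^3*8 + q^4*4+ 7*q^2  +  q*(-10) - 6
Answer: C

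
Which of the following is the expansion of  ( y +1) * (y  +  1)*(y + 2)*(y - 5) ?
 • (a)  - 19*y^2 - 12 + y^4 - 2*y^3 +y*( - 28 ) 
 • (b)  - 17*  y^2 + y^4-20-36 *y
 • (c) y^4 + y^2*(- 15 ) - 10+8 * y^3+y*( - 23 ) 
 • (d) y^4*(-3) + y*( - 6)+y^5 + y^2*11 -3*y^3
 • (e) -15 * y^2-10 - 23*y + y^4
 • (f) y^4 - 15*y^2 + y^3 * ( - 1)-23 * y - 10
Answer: f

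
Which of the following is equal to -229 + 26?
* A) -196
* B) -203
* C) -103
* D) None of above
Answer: B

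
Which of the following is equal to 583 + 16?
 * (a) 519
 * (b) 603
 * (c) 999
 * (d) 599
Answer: d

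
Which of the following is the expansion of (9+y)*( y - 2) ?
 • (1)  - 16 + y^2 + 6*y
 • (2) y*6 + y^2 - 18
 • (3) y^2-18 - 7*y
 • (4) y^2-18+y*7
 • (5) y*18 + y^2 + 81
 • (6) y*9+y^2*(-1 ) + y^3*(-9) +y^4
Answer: 4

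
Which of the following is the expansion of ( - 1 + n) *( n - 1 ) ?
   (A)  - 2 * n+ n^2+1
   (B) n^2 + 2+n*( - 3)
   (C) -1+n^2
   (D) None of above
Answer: A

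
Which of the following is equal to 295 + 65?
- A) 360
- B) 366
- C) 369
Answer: A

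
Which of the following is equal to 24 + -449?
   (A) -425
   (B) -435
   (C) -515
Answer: A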